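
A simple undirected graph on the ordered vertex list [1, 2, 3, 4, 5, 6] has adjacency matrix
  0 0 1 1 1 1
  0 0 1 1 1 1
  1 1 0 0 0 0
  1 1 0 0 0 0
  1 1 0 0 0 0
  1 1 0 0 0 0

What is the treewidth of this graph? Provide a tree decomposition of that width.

Treewidth 2.
One optimal decomposition is:
Bags: B1 = {1, 2, 4}  B2 = {1, 2, 6}  B3 = {1, 2, 5}  B4 = {1, 2, 3}
Tree: B1–B2, B2–B3, B3–B4

Each bag holds 3 vertices, so the decomposition has width 2, which upper-bounds the treewidth. For the lower bound, G contains the cycle 4–1–6–2–4, so G is not a forest; only forests have treewidth ≤ 1, hence tw(G) ≥ 2. Therefore the treewidth is 2.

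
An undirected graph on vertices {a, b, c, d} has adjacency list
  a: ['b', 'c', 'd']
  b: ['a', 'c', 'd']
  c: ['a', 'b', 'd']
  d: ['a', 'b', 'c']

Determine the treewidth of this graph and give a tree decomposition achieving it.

A single bag containing all 4 vertices is trivially a valid decomposition of width 3. Conversely, {a, b, c, d} is a clique of size 4, and the vertices of any clique must share a bag in every tree decomposition; so some bag has ≥ 4 vertices and tw(G) ≥ 3. The upper and lower bounds meet at 3, so that is the treewidth.

Treewidth 3.
One such decomposition:
Bags: B1 = {a, b, c, d}
Tree: (single bag)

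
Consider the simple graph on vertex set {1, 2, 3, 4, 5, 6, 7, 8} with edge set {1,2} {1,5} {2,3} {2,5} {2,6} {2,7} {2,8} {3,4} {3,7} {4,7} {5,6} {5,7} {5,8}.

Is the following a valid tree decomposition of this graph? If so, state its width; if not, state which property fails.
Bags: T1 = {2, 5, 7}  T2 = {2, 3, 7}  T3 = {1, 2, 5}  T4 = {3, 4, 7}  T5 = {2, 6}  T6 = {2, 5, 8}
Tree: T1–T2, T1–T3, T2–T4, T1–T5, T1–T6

No — edge (5,6) lies in no bag.

A tree decomposition must satisfy three properties: every vertex lies in some bag; for every edge, both endpoints lie together in some bag; and for every vertex, the bags containing it form a connected subtree. Here edge (5,6) lies in no bag, so the decomposition is invalid.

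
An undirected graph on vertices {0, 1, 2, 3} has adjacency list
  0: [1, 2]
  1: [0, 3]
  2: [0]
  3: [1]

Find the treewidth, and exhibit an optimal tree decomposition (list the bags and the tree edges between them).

Treewidth 1.
One optimal decomposition is:
Bags: B1 = {0, 1}  B2 = {1, 3}  B3 = {0, 2}
Tree: B1–B2, B1–B3

Every bag has size at most 2, so the width is 2 − 1 = 1 and tw(G) ≤ 1. G has an edge, so its treewidth is at least 1. Hence tw(G) = 1 exactly.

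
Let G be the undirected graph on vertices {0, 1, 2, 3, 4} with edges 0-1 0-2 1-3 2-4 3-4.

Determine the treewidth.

2

A width-2 tree decomposition is:
Bags: B1 = {0, 2, 4}  B2 = {0, 1, 4}  B3 = {1, 3, 4}
Tree: B1–B2, B2–B3
Every bag has size at most 3, so the width is 3 − 1 = 2 and tw(G) ≤ 2. For the lower bound, G contains the cycle 4–2–0–1–3–4, so G is not a forest; only forests have treewidth ≤ 1, hence tw(G) ≥ 2. The upper and lower bounds meet at 2, so that is the treewidth.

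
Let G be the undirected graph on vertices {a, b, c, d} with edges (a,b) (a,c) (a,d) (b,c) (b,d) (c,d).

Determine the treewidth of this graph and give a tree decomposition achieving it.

With just one bag of size 4, the width is 4 − 1 = 3, so tw(G) ≤ 3. Conversely, {a, b, c, d} is a clique of size 4, and the vertices of any clique must share a bag in every tree decomposition; so some bag has ≥ 4 vertices and tw(G) ≥ 3. Hence tw(G) = 3 exactly.

Treewidth 3.
One such decomposition:
Bags: B1 = {a, b, c, d}
Tree: (single bag)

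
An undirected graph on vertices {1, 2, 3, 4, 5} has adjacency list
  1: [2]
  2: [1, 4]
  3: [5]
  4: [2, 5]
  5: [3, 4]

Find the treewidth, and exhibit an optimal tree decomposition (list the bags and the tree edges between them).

Treewidth 1.
Bags: B1 = {3, 5}  B2 = {4, 5}  B3 = {2, 4}  B4 = {1, 2}
Tree: B1–B2, B2–B3, B3–B4

The largest bag has 2 vertices, giving width 1; this decomposition certifies tw(G) ≤ 1. Any graph with an edge has treewidth ≥ 1, and G has the edge 3–5. Combining the bounds, tw(G) = 1.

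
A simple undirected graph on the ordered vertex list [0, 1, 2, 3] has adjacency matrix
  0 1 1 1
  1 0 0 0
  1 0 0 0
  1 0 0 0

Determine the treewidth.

A width-1 tree decomposition is:
Bags: B1 = {0, 3}  B2 = {0, 2}  B3 = {0, 1}
Tree: B1–B2, B2–B3
Each bag holds 2 vertices, so the decomposition has width 1, which upper-bounds the treewidth. Any graph with an edge has treewidth ≥ 1, and G has the edge 3–0. Combining the bounds, tw(G) = 1.

1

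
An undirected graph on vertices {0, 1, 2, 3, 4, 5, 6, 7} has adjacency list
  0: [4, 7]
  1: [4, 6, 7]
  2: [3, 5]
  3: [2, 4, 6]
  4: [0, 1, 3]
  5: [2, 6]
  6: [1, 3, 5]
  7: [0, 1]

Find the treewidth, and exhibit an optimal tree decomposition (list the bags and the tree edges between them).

Every bag has size at most 3, so the width is 3 − 1 = 2 and tw(G) ≤ 2. For the lower bound, G contains the cycle 5–2–3–6–5, so G is not a forest; only forests have treewidth ≤ 1, hence tw(G) ≥ 2. Therefore the treewidth is 2.

Treewidth 2.
One such decomposition:
Bags: B1 = {2, 5, 6}  B2 = {2, 3, 6}  B3 = {1, 3, 6}  B4 = {1, 3, 4}  B5 = {1, 4, 7}  B6 = {0, 4, 7}
Tree: B1–B2, B2–B3, B3–B4, B4–B5, B5–B6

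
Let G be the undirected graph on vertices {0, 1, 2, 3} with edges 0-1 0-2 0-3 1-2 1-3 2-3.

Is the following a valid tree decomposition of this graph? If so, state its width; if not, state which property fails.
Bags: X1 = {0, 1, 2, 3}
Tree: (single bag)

Yes; width 3.

Every vertex of G appears in some bag (union = {0, 1, 2, 3}); every edge is covered by a bag; and for each vertex v the set of bags containing v is connected in the bag tree. The decomposition is therefore valid. The largest bag has 4 vertices, so the width is 3.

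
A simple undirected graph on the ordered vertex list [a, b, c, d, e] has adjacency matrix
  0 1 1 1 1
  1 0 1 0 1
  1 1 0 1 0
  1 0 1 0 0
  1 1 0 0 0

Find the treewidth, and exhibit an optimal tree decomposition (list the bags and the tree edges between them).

The largest bag has 3 vertices, giving width 2; this decomposition certifies tw(G) ≤ 2. Conversely, {a, b, e} is a clique of size 3, and the vertices of any clique must share a bag in every tree decomposition; so some bag has ≥ 3 vertices and tw(G) ≥ 2. Hence tw(G) = 2 exactly.

Treewidth 2.
Bags: B1 = {a, c, d}  B2 = {a, b, c}  B3 = {a, b, e}
Tree: B1–B2, B2–B3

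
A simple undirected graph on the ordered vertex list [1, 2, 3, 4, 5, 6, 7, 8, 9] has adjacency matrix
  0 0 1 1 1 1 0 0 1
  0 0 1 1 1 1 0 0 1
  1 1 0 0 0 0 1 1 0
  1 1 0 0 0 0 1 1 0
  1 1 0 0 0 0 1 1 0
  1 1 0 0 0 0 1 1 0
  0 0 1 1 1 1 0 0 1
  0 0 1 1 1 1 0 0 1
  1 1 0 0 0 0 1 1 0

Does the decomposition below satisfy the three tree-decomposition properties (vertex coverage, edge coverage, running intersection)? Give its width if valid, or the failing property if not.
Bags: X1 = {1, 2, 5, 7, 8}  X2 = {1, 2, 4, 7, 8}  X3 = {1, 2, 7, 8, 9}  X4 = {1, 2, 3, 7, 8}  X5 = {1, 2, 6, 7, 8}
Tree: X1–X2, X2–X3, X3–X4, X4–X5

Vertex coverage: the bags together contain {1, 2, 3, 4, 5, 6, 7, 8, 9}, the full vertex set. Edge coverage: each edge of G has both endpoints in at least one bag. Running intersection: for every vertex, the bags containing it form a connected subtree. All three properties hold, so this is a valid tree decomposition of width max|bag| − 1 = 4, and hence tw(G) ≤ 4.

Yes; width 4.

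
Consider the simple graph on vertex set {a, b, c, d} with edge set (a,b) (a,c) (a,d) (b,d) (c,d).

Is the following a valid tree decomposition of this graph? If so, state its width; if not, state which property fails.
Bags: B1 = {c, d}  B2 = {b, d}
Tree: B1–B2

A tree decomposition must satisfy three properties: every vertex lies in some bag; for every edge, both endpoints lie together in some bag; and for every vertex, the bags containing it form a connected subtree. Here vertex a appears in no bag, so the decomposition is invalid.

No — vertex a appears in no bag.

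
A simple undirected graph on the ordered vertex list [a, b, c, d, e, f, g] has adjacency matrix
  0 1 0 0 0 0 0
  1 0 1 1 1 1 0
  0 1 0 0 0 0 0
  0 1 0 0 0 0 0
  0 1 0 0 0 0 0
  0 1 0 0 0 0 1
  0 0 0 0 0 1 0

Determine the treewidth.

A width-1 tree decomposition is:
Bags: B1 = {b, c}  B2 = {b, e}  B3 = {b, f}  B4 = {a, b}  B5 = {b, d}  B6 = {f, g}
Tree: B1–B2, B1–B3, B1–B4, B1–B5, B3–B6
The largest bag has 2 vertices, giving width 1; this decomposition certifies tw(G) ≤ 1. Any graph with an edge has treewidth ≥ 1, and G has the edge b–c. Combining the bounds, tw(G) = 1.

1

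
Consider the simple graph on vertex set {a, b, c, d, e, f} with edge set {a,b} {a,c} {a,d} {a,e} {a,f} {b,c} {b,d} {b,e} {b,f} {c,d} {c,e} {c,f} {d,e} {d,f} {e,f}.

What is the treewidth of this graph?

5

A width-5 tree decomposition is:
Bags: B1 = {a, b, c, d, e, f}
Tree: (single bag)
A single bag containing all 6 vertices is trivially a valid decomposition of width 5. For the lower bound, the 6 vertices {a, b, c, d, e, f} are pairwise adjacent, and any tree decomposition puts a clique entirely inside one bag — forcing width ≥ 5. Hence tw(G) = 5 exactly.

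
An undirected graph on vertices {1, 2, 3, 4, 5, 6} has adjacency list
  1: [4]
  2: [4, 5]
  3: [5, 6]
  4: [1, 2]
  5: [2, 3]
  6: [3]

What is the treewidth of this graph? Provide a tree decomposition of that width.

Every bag has size at most 2, so the width is 2 − 1 = 1 and tw(G) ≤ 1. G has an edge, so its treewidth is at least 1. Therefore the treewidth is 1.

Treewidth 1.
One such decomposition:
Bags: B1 = {3, 5}  B2 = {2, 5}  B3 = {2, 4}  B4 = {1, 4}  B5 = {3, 6}
Tree: B1–B2, B2–B3, B3–B4, B1–B5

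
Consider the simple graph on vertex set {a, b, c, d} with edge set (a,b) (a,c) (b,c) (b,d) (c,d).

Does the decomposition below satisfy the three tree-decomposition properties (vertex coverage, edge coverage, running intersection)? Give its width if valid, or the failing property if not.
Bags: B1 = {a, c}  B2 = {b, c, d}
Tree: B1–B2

A tree decomposition must satisfy three properties: every vertex lies in some bag; for every edge, both endpoints lie together in some bag; and for every vertex, the bags containing it form a connected subtree. Here edge (b,a) lies in no bag, so the decomposition is invalid.

No — edge (b,a) lies in no bag.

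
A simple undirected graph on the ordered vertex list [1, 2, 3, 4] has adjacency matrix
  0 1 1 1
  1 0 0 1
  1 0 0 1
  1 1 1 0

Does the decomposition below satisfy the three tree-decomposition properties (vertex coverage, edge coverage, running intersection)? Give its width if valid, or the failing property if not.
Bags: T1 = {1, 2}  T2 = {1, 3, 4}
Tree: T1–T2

A tree decomposition must satisfy three properties: every vertex lies in some bag; for every edge, both endpoints lie together in some bag; and for every vertex, the bags containing it form a connected subtree. Here edge (4,2) lies in no bag, so the decomposition is invalid.

No — edge (4,2) lies in no bag.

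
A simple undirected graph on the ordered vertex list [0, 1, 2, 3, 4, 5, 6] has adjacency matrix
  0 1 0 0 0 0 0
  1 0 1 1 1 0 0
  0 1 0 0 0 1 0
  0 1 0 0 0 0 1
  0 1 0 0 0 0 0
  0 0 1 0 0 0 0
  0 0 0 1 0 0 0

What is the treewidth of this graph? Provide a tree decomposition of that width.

The largest bag has 2 vertices, giving width 1; this decomposition certifies tw(G) ≤ 1. G has an edge, so its treewidth is at least 1. The upper and lower bounds meet at 1, so that is the treewidth.

Treewidth 1.
One optimal decomposition is:
Bags: B1 = {1, 2}  B2 = {1, 3}  B3 = {0, 1}  B4 = {1, 4}  B5 = {2, 5}  B6 = {3, 6}
Tree: B1–B2, B2–B3, B2–B4, B1–B5, B2–B6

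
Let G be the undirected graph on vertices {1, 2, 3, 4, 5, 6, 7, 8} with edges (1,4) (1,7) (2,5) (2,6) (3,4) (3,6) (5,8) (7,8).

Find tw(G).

2

A width-2 tree decomposition is:
Bags: B1 = {1, 7, 8}  B2 = {1, 4, 8}  B3 = {3, 4, 8}  B4 = {3, 6, 8}  B5 = {2, 6, 8}  B6 = {2, 5, 8}
Tree: B1–B2, B2–B3, B3–B4, B4–B5, B5–B6
The largest bag has 3 vertices, giving width 2; this decomposition certifies tw(G) ≤ 2. The edges 8–7–1–4–3–6–2–5–8 form a cycle, so G is not a tree and its treewidth is at least 2. Therefore the treewidth is 2.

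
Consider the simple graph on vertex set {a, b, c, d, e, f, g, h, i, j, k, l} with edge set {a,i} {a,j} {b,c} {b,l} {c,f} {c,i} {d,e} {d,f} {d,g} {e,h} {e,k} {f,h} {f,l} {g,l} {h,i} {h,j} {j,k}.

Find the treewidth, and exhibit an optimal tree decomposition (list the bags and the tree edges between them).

Every bag has size at most 4, so the width is 4 − 1 = 3 and tw(G) ≤ 3. For the lower bound: the 4 vertex sets {b,g,l}, {d}, {f}, {c,e,h,i} are disjoint, each induces a connected subgraph, and every pair is joined by at least one edge of G. Contracting each set to a single vertex therefore yields K_{4} as a minor, and since treewidth is minor-monotone, tw(G) ≥ tw(K_{4}) = 3. Therefore the treewidth is 3.

Treewidth 3.
One such decomposition:
Bags: B1 = {b, d, g, l}  B2 = {b, d, f, l}  B3 = {b, c, d, f}  B4 = {c, d, e, f}  B5 = {c, e, f, h}  B6 = {c, e, h, i}  B7 = {e, h, i, k}  B8 = {h, i, j, k}  B9 = {a, i, j, k}
Tree: B1–B2, B2–B3, B3–B4, B4–B5, B5–B6, B6–B7, B7–B8, B8–B9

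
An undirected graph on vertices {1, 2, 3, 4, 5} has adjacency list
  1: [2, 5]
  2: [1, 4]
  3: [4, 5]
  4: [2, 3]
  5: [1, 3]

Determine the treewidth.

A width-2 tree decomposition is:
Bags: B1 = {3, 4, 5}  B2 = {1, 4, 5}  B3 = {1, 2, 4}
Tree: B1–B2, B2–B3
Every bag has size at most 3, so the width is 3 − 1 = 2 and tw(G) ≤ 2. The edges 4–3–5–1–2–4 form a cycle, so G is not a tree and its treewidth is at least 2. The upper and lower bounds meet at 2, so that is the treewidth.

2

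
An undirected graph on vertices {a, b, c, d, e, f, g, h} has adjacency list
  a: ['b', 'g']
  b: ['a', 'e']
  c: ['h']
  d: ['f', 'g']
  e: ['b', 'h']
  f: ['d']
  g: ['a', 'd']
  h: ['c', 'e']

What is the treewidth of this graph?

1

A width-1 tree decomposition is:
Bags: B1 = {d, f}  B2 = {d, g}  B3 = {a, g}  B4 = {a, b}  B5 = {b, e}  B6 = {e, h}  B7 = {c, h}
Tree: B1–B2, B2–B3, B3–B4, B4–B5, B5–B6, B6–B7
Every bag has size at most 2, so the width is 2 − 1 = 1 and tw(G) ≤ 1. Since G has at least one edge (e.g. f–d), it is not an edgeless graph, so tw(G) ≥ 1. Therefore the treewidth is 1.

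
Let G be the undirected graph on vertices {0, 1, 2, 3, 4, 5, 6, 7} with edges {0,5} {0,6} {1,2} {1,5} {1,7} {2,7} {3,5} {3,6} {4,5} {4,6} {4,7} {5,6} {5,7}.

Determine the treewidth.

2

A width-2 tree decomposition is:
Bags: B1 = {0, 5, 6}  B2 = {4, 5, 6}  B3 = {4, 5, 7}  B4 = {1, 5, 7}  B5 = {3, 5, 6}  B6 = {1, 2, 7}
Tree: B1–B2, B2–B3, B3–B4, B1–B5, B4–B6
Every bag has size at most 3, so the width is 3 − 1 = 2 and tw(G) ≤ 2. Conversely, {1, 2, 7} is a clique of size 3, and the vertices of any clique must share a bag in every tree decomposition; so some bag has ≥ 3 vertices and tw(G) ≥ 2. Combining the bounds, tw(G) = 2.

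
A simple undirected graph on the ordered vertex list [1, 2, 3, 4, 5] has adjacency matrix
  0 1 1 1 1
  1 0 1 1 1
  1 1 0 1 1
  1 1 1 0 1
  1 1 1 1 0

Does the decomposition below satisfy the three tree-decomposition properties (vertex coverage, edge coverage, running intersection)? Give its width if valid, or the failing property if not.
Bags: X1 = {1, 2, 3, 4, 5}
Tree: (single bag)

Checking the three conditions: (i) the bags cover all of {1, 2, 3, 4, 5}; (ii) for each edge, some bag contains both endpoints; (iii) the bags containing any fixed vertex form a subtree. All hold, so the decomposition is valid with width 5 − 1 = 4.

Yes; width 4.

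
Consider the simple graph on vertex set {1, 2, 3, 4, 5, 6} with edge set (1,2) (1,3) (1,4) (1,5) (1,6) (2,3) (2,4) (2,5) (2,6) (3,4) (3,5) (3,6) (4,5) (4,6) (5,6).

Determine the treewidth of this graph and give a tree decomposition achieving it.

Treewidth 5.
Bags: B1 = {1, 2, 3, 4, 5, 6}
Tree: (single bag)

With just one bag of size 6, the width is 6 − 1 = 5, so tw(G) ≤ 5. Conversely, {1, 2, 3, 4, 5, 6} is a clique of size 6, and the vertices of any clique must share a bag in every tree decomposition; so some bag has ≥ 6 vertices and tw(G) ≥ 5. The upper and lower bounds meet at 5, so that is the treewidth.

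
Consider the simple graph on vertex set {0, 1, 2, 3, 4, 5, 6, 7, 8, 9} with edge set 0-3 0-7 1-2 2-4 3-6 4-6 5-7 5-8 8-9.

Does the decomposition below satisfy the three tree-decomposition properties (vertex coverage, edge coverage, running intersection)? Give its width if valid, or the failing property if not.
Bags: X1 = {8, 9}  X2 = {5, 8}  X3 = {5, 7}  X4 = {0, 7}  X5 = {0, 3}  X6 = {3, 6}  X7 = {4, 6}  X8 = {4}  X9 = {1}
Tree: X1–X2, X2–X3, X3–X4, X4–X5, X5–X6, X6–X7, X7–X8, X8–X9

A tree decomposition must satisfy three properties: every vertex lies in some bag; for every edge, both endpoints lie together in some bag; and for every vertex, the bags containing it form a connected subtree. Here vertex 2 appears in no bag, so the decomposition is invalid.

No — vertex 2 appears in no bag.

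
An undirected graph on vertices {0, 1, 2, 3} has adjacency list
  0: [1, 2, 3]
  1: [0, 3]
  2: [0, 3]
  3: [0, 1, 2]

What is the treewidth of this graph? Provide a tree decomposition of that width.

Treewidth 2.
One such decomposition:
Bags: B1 = {0, 2, 3}  B2 = {0, 1, 3}
Tree: B1–B2

Every bag has size at most 3, so the width is 3 − 1 = 2 and tw(G) ≤ 2. On the other hand G contains the 3-clique {0, 1, 3}. A clique must lie in a single bag of any decomposition, so no decomposition can have width below 2. Hence tw(G) = 2 exactly.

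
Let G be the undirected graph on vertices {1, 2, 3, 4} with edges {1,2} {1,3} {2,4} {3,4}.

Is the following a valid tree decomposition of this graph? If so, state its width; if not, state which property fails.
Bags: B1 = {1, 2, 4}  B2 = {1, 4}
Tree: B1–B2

A tree decomposition must satisfy three properties: every vertex lies in some bag; for every edge, both endpoints lie together in some bag; and for every vertex, the bags containing it form a connected subtree. Here vertex 3 appears in no bag, so the decomposition is invalid.

No — vertex 3 appears in no bag.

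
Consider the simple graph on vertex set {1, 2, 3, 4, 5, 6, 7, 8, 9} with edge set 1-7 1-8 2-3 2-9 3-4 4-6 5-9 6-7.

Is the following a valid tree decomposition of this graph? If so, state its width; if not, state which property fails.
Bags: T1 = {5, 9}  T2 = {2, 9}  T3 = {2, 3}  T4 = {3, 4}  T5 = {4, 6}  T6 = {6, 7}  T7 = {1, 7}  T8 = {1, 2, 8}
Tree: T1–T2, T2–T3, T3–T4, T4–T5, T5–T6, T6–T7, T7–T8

No — bags containing vertex 2 are not connected in the tree.

A tree decomposition must satisfy three properties: every vertex lies in some bag; for every edge, both endpoints lie together in some bag; and for every vertex, the bags containing it form a connected subtree. Here bags containing vertex 2 are not connected in the tree, so the decomposition is invalid.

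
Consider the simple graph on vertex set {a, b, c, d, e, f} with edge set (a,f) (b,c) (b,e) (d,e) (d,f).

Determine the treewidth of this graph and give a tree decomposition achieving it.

Treewidth 1.
One optimal decomposition is:
Bags: B1 = {a, f}  B2 = {d, f}  B3 = {d, e}  B4 = {b, e}  B5 = {b, c}
Tree: B1–B2, B2–B3, B3–B4, B4–B5

Every bag has size at most 2, so the width is 2 − 1 = 1 and tw(G) ≤ 1. G has an edge, so its treewidth is at least 1. The upper and lower bounds meet at 1, so that is the treewidth.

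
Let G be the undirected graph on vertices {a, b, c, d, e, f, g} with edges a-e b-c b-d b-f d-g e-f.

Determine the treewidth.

A width-1 tree decomposition is:
Bags: B1 = {b, f}  B2 = {b, d}  B3 = {e, f}  B4 = {a, e}  B5 = {d, g}  B6 = {b, c}
Tree: B1–B2, B1–B3, B3–B4, B2–B5, B1–B6
Every bag has size at most 2, so the width is 2 − 1 = 1 and tw(G) ≤ 1. G has an edge, so its treewidth is at least 1. The upper and lower bounds meet at 1, so that is the treewidth.

1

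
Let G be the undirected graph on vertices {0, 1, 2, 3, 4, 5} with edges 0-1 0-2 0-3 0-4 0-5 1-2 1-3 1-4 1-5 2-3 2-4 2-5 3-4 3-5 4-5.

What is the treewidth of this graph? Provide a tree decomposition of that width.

Treewidth 5.
One optimal decomposition is:
Bags: B1 = {0, 1, 2, 3, 4, 5}
Tree: (single bag)

A single bag containing all 6 vertices is trivially a valid decomposition of width 5. For the lower bound, the 6 vertices {0, 1, 2, 3, 4, 5} are pairwise adjacent, and any tree decomposition puts a clique entirely inside one bag — forcing width ≥ 5. Hence tw(G) = 5 exactly.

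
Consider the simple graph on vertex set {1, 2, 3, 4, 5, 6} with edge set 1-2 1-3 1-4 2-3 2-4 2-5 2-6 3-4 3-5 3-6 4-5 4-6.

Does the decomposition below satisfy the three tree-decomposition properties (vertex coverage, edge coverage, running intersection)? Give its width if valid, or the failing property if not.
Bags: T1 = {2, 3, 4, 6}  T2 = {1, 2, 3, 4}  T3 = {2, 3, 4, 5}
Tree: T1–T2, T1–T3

Vertex coverage: the bags together contain {1, 2, 3, 4, 5, 6}, the full vertex set. Edge coverage: each edge of G has both endpoints in at least one bag. Running intersection: for every vertex, the bags containing it form a connected subtree. All three properties hold, so this is a valid tree decomposition of width max|bag| − 1 = 3, and hence tw(G) ≤ 3.

Yes; width 3.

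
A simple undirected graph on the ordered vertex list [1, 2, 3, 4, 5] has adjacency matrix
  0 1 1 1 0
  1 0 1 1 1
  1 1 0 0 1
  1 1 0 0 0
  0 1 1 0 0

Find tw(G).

2

A width-2 tree decomposition is:
Bags: B1 = {1, 2, 4}  B2 = {1, 2, 3}  B3 = {2, 3, 5}
Tree: B1–B2, B2–B3
Each bag holds 3 vertices, so the decomposition has width 2, which upper-bounds the treewidth. For the lower bound, the 3 vertices {1, 2, 3} are pairwise adjacent, and any tree decomposition puts a clique entirely inside one bag — forcing width ≥ 2. Hence tw(G) = 2 exactly.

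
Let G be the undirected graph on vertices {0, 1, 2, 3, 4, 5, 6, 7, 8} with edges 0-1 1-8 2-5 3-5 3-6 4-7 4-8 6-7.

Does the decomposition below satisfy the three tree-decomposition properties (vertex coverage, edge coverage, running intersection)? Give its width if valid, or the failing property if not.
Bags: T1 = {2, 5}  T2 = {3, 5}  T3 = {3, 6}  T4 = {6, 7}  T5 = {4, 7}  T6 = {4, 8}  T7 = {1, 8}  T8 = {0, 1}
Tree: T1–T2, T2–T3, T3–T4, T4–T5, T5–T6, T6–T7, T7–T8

Yes; width 1.

Every vertex of G appears in some bag (union = {0, 1, 2, 3, 4, 5, 6, 7, 8}); every edge is covered by a bag; and for each vertex v the set of bags containing v is connected in the bag tree. The decomposition is therefore valid. The largest bag has 2 vertices, so the width is 1.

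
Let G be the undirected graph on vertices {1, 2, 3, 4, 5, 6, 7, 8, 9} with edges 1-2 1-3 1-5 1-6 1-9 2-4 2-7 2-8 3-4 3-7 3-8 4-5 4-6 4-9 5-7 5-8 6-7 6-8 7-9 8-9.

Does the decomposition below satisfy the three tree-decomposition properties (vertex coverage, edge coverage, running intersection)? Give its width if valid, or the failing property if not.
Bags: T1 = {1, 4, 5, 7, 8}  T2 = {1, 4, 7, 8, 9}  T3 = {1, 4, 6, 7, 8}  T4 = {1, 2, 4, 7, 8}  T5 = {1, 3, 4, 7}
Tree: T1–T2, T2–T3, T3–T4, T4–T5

A tree decomposition must satisfy three properties: every vertex lies in some bag; for every edge, both endpoints lie together in some bag; and for every vertex, the bags containing it form a connected subtree. Here edge (8,3) lies in no bag, so the decomposition is invalid.

No — edge (8,3) lies in no bag.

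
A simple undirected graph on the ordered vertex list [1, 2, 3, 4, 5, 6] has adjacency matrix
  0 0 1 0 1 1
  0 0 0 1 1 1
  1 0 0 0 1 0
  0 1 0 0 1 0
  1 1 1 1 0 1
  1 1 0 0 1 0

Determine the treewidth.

2

A width-2 tree decomposition is:
Bags: B1 = {1, 3, 5}  B2 = {1, 5, 6}  B3 = {2, 5, 6}  B4 = {2, 4, 5}
Tree: B1–B2, B2–B3, B3–B4
Every bag has size at most 3, so the width is 3 − 1 = 2 and tw(G) ≤ 2. On the other hand G contains the 3-clique {1, 3, 5}. A clique must lie in a single bag of any decomposition, so no decomposition can have width below 2. Therefore the treewidth is 2.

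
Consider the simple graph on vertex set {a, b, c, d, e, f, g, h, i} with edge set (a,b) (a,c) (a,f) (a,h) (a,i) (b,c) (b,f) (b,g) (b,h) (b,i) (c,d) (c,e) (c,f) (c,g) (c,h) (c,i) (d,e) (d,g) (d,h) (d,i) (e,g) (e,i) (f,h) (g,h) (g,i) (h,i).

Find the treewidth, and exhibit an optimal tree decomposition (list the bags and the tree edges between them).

Every bag has size at most 5, so the width is 5 − 1 = 4 and tw(G) ≤ 4. Conversely, {c, d, e, g, i} is a clique of size 5, and the vertices of any clique must share a bag in every tree decomposition; so some bag has ≥ 5 vertices and tw(G) ≥ 4. Therefore the treewidth is 4.

Treewidth 4.
One optimal decomposition is:
Bags: B1 = {a, b, c, h, i}  B2 = {b, c, g, h, i}  B3 = {c, d, g, h, i}  B4 = {a, b, c, f, h}  B5 = {c, d, e, g, i}
Tree: B1–B2, B2–B3, B1–B4, B3–B5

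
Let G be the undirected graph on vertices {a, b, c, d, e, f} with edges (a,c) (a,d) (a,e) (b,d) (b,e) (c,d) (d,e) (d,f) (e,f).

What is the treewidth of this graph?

2

A width-2 tree decomposition is:
Bags: B1 = {a, d, e}  B2 = {d, e, f}  B3 = {b, d, e}  B4 = {a, c, d}
Tree: B1–B2, B1–B3, B1–B4
Each bag holds 3 vertices, so the decomposition has width 2, which upper-bounds the treewidth. For the lower bound, the 3 vertices {d, e, f} are pairwise adjacent, and any tree decomposition puts a clique entirely inside one bag — forcing width ≥ 2. The upper and lower bounds meet at 2, so that is the treewidth.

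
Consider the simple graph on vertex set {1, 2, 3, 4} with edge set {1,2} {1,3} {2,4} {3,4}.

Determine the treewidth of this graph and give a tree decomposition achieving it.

Treewidth 2.
One optimal decomposition is:
Bags: B1 = {1, 2, 4}  B2 = {1, 3, 4}
Tree: B1–B2

The largest bag has 3 vertices, giving width 2; this decomposition certifies tw(G) ≤ 2. Since 4–2–1–3–4 is a cycle in G, G is not acyclic. Forests are exactly the graphs of treewidth ≤ 1, so tw(G) ≥ 2. Combining the bounds, tw(G) = 2.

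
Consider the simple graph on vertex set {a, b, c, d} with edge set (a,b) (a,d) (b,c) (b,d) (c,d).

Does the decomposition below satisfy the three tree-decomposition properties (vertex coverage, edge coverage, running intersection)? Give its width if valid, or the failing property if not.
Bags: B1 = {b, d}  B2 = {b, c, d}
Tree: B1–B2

No — vertex a appears in no bag.

A tree decomposition must satisfy three properties: every vertex lies in some bag; for every edge, both endpoints lie together in some bag; and for every vertex, the bags containing it form a connected subtree. Here vertex a appears in no bag, so the decomposition is invalid.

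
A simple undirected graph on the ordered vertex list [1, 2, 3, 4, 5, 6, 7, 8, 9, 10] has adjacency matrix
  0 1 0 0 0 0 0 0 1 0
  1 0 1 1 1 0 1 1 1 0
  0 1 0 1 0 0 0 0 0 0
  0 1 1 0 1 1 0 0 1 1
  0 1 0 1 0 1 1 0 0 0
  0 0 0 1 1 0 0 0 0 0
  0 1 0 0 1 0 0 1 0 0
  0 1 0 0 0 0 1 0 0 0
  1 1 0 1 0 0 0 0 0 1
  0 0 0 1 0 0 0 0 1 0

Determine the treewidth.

A width-2 tree decomposition is:
Bags: B1 = {2, 4, 9}  B2 = {1, 2, 9}  B3 = {2, 4, 5}  B4 = {2, 5, 7}  B5 = {4, 9, 10}  B6 = {2, 7, 8}  B7 = {2, 3, 4}  B8 = {4, 5, 6}
Tree: B1–B2, B1–B3, B3–B4, B1–B5, B4–B6, B1–B7, B3–B8
The largest bag has 3 vertices, giving width 2; this decomposition certifies tw(G) ≤ 2. On the other hand G contains the 3-clique {2, 7, 8}. A clique must lie in a single bag of any decomposition, so no decomposition can have width below 2. Combining the bounds, tw(G) = 2.

2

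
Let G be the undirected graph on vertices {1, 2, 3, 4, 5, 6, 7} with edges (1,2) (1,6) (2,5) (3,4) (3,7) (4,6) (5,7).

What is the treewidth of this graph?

2

A width-2 tree decomposition is:
Bags: B1 = {1, 4, 6}  B2 = {1, 3, 4}  B3 = {1, 3, 7}  B4 = {1, 5, 7}  B5 = {1, 2, 5}
Tree: B1–B2, B2–B3, B3–B4, B4–B5
The largest bag has 3 vertices, giving width 2; this decomposition certifies tw(G) ≤ 2. For the lower bound, G contains the cycle 1–6–4–3–7–5–2–1, so G is not a forest; only forests have treewidth ≤ 1, hence tw(G) ≥ 2. Combining the bounds, tw(G) = 2.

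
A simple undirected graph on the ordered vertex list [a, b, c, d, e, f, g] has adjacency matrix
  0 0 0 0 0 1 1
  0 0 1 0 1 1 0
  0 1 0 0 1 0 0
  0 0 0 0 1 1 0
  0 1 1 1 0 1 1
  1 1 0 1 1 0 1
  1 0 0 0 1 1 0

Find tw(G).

A width-2 tree decomposition is:
Bags: B1 = {d, e, f}  B2 = {b, e, f}  B3 = {b, c, e}  B4 = {e, f, g}  B5 = {a, f, g}
Tree: B1–B2, B2–B3, B1–B4, B4–B5
Each bag holds 3 vertices, so the decomposition has width 2, which upper-bounds the treewidth. For the lower bound, the 3 vertices {b, c, e} are pairwise adjacent, and any tree decomposition puts a clique entirely inside one bag — forcing width ≥ 2. Hence tw(G) = 2 exactly.

2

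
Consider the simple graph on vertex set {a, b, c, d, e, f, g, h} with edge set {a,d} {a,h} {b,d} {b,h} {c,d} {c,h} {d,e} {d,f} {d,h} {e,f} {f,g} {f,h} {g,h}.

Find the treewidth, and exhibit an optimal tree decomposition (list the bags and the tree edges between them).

Each bag holds 3 vertices, so the decomposition has width 2, which upper-bounds the treewidth. On the other hand G contains the 3-clique {d, e, f}. A clique must lie in a single bag of any decomposition, so no decomposition can have width below 2. The upper and lower bounds meet at 2, so that is the treewidth.

Treewidth 2.
Bags: B1 = {d, f, h}  B2 = {c, d, h}  B3 = {d, e, f}  B4 = {a, d, h}  B5 = {f, g, h}  B6 = {b, d, h}
Tree: B1–B2, B1–B3, B2–B4, B1–B5, B1–B6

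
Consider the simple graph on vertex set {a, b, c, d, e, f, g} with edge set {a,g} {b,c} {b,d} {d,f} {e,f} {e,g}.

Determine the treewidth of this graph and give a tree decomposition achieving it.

Treewidth 1.
One optimal decomposition is:
Bags: B1 = {b, c}  B2 = {b, d}  B3 = {d, f}  B4 = {e, f}  B5 = {e, g}  B6 = {a, g}
Tree: B1–B2, B2–B3, B3–B4, B4–B5, B5–B6

The largest bag has 2 vertices, giving width 1; this decomposition certifies tw(G) ≤ 1. Any graph with an edge has treewidth ≥ 1, and G has the edge c–b. The upper and lower bounds meet at 1, so that is the treewidth.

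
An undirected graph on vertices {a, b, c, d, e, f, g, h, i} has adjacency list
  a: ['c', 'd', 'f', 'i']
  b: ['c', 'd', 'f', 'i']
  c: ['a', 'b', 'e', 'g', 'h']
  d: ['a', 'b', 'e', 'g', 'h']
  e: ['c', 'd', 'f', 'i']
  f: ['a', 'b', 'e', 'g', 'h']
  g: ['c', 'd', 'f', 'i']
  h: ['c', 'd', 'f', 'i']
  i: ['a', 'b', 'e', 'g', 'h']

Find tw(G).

4

A width-4 tree decomposition is:
Bags: B1 = {c, d, f, h, i}  B2 = {c, d, e, f, i}  B3 = {c, d, f, g, i}  B4 = {b, c, d, f, i}  B5 = {a, c, d, f, i}
Tree: B1–B2, B2–B3, B3–B4, B4–B5
Each bag holds 5 vertices, so the decomposition has width 4, which upper-bounds the treewidth. For the lower bound: the 5 vertex sets {f,h}, {e,i}, {c,g}, {d}, {b} are disjoint, each induces a connected subgraph, and every pair is joined by at least one edge of G. Contracting each set to a single vertex therefore yields K_{5} as a minor, and since treewidth is minor-monotone, tw(G) ≥ tw(K_{5}) = 4. Therefore the treewidth is 4.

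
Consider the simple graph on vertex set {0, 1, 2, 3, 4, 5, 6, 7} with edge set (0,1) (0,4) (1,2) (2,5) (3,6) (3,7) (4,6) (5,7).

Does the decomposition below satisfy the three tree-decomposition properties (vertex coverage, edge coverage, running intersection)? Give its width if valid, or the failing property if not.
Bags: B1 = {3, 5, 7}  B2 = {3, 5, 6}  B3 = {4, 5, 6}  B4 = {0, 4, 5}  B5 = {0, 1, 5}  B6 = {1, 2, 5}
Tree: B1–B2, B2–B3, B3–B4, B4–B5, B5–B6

Yes; width 2.

Checking the three conditions: (i) the bags cover all of {0, 1, 2, 3, 4, 5, 6, 7}; (ii) for each edge, some bag contains both endpoints; (iii) the bags containing any fixed vertex form a subtree. All hold, so the decomposition is valid with width 3 − 1 = 2.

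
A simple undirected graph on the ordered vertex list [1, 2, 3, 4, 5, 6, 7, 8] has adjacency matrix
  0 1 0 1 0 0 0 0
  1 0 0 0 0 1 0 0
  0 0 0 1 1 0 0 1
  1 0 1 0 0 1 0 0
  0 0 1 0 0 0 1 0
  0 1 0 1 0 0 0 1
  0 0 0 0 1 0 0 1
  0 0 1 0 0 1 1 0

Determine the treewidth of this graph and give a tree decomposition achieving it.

Treewidth 2.
One such decomposition:
Bags: B1 = {1, 2, 6}  B2 = {1, 4, 6}  B3 = {4, 6, 8}  B4 = {3, 4, 8}  B5 = {3, 7, 8}  B6 = {3, 5, 7}
Tree: B1–B2, B2–B3, B3–B4, B4–B5, B5–B6

Every bag has size at most 3, so the width is 3 − 1 = 2 and tw(G) ≤ 2. Since 2–1–4–6–2 is a cycle in G, G is not acyclic. Forests are exactly the graphs of treewidth ≤ 1, so tw(G) ≥ 2. Hence tw(G) = 2 exactly.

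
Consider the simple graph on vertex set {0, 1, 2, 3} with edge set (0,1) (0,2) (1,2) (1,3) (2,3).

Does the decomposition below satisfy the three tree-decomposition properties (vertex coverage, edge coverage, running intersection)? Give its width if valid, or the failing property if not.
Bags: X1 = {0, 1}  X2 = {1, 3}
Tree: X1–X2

A tree decomposition must satisfy three properties: every vertex lies in some bag; for every edge, both endpoints lie together in some bag; and for every vertex, the bags containing it form a connected subtree. Here vertex 2 appears in no bag, so the decomposition is invalid.

No — vertex 2 appears in no bag.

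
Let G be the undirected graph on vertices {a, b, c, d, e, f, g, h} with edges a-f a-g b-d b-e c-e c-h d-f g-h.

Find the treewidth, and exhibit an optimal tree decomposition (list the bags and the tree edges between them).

Every bag has size at most 3, so the width is 3 − 1 = 2 and tw(G) ≤ 2. Since b–e–c–h–g–a–f–d–b is a cycle in G, G is not acyclic. Forests are exactly the graphs of treewidth ≤ 1, so tw(G) ≥ 2. Hence tw(G) = 2 exactly.

Treewidth 2.
Bags: B1 = {b, c, e}  B2 = {b, c, h}  B3 = {b, g, h}  B4 = {a, b, g}  B5 = {a, b, f}  B6 = {b, d, f}
Tree: B1–B2, B2–B3, B3–B4, B4–B5, B5–B6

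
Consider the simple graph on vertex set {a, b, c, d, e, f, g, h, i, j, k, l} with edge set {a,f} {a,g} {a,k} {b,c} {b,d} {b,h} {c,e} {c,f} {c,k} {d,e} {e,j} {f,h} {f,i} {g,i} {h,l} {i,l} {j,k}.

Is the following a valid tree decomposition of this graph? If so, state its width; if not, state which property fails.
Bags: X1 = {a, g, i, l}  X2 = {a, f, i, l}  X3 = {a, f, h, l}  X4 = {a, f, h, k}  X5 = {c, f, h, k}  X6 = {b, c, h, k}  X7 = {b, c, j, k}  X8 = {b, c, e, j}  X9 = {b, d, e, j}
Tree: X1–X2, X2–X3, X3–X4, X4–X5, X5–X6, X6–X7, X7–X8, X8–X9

Yes; width 3.

Vertex coverage: the bags together contain {a, b, c, d, e, f, g, h, i, j, k, l}, the full vertex set. Edge coverage: each edge of G has both endpoints in at least one bag. Running intersection: for every vertex, the bags containing it form a connected subtree. All three properties hold, so this is a valid tree decomposition of width max|bag| − 1 = 3, and hence tw(G) ≤ 3.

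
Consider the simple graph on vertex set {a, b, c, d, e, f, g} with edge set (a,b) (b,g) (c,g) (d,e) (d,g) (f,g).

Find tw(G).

1

A width-1 tree decomposition is:
Bags: B1 = {b, g}  B2 = {f, g}  B3 = {d, g}  B4 = {a, b}  B5 = {c, g}  B6 = {d, e}
Tree: B1–B2, B1–B3, B1–B4, B1–B5, B3–B6
Each bag holds 2 vertices, so the decomposition has width 1, which upper-bounds the treewidth. Any graph with an edge has treewidth ≥ 1, and G has the edge g–b. Hence tw(G) = 1 exactly.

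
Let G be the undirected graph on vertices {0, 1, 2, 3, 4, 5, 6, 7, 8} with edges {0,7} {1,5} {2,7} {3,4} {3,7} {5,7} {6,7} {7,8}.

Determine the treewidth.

1

A width-1 tree decomposition is:
Bags: B1 = {7, 8}  B2 = {5, 7}  B3 = {2, 7}  B4 = {0, 7}  B5 = {3, 7}  B6 = {3, 4}  B7 = {6, 7}  B8 = {1, 5}
Tree: B1–B2, B2–B3, B2–B4, B2–B5, B5–B6, B1–B7, B2–B8
The largest bag has 2 vertices, giving width 1; this decomposition certifies tw(G) ≤ 1. Since G has at least one edge (e.g. 7–8), it is not an edgeless graph, so tw(G) ≥ 1. The upper and lower bounds meet at 1, so that is the treewidth.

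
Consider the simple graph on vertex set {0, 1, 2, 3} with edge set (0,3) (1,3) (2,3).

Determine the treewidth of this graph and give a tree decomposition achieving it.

Each bag holds 2 vertices, so the decomposition has width 1, which upper-bounds the treewidth. G has an edge, so its treewidth is at least 1. Combining the bounds, tw(G) = 1.

Treewidth 1.
Bags: B1 = {1, 3}  B2 = {2, 3}  B3 = {0, 3}
Tree: B1–B2, B2–B3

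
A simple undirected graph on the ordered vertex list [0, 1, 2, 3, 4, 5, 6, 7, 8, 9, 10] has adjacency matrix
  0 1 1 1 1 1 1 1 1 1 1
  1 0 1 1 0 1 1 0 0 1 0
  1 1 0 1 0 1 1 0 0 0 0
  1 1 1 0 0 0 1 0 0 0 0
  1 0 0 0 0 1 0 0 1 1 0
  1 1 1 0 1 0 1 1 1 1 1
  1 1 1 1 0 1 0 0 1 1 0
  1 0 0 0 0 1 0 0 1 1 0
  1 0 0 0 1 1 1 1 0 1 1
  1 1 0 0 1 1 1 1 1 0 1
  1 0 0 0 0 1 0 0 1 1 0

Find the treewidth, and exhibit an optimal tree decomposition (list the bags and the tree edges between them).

Each bag holds 5 vertices, so the decomposition has width 4, which upper-bounds the treewidth. For the lower bound, the 5 vertices {0, 1, 2, 3, 6} are pairwise adjacent, and any tree decomposition puts a clique entirely inside one bag — forcing width ≥ 4. Combining the bounds, tw(G) = 4.

Treewidth 4.
One such decomposition:
Bags: B1 = {0, 5, 6, 8, 9}  B2 = {0, 5, 8, 9, 10}  B3 = {0, 4, 5, 8, 9}  B4 = {0, 1, 5, 6, 9}  B5 = {0, 1, 2, 5, 6}  B6 = {0, 1, 2, 3, 6}  B7 = {0, 5, 7, 8, 9}
Tree: B1–B2, B2–B3, B1–B4, B4–B5, B5–B6, B1–B7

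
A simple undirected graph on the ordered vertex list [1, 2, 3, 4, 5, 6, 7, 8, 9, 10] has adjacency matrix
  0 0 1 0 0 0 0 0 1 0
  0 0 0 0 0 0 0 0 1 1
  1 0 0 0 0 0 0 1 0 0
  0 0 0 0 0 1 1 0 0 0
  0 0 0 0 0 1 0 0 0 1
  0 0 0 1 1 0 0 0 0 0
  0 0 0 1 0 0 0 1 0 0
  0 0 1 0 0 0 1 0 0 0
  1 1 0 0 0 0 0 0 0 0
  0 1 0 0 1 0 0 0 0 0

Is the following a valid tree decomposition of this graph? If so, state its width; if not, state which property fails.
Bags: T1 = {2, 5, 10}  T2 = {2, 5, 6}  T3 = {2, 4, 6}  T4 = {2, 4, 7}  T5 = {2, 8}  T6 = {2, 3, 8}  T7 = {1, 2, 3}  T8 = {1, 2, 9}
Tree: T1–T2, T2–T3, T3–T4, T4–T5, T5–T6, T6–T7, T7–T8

No — edge (7,8) lies in no bag.

A tree decomposition must satisfy three properties: every vertex lies in some bag; for every edge, both endpoints lie together in some bag; and for every vertex, the bags containing it form a connected subtree. Here edge (7,8) lies in no bag, so the decomposition is invalid.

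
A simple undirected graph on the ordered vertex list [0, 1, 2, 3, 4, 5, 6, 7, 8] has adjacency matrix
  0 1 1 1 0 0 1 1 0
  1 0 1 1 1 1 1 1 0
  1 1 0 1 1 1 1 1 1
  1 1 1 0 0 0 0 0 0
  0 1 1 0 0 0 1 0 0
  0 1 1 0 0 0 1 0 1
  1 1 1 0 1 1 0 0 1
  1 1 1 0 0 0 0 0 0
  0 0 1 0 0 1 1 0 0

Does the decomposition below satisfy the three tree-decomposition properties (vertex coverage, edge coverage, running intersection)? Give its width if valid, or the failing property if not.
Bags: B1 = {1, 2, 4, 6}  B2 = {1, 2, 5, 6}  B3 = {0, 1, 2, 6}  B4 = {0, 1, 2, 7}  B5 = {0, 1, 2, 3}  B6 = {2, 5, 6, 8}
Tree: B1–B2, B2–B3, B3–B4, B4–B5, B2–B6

Checking the three conditions: (i) the bags cover all of {0, 1, 2, 3, 4, 5, 6, 7, 8}; (ii) for each edge, some bag contains both endpoints; (iii) the bags containing any fixed vertex form a subtree. All hold, so the decomposition is valid with width 4 − 1 = 3.

Yes; width 3.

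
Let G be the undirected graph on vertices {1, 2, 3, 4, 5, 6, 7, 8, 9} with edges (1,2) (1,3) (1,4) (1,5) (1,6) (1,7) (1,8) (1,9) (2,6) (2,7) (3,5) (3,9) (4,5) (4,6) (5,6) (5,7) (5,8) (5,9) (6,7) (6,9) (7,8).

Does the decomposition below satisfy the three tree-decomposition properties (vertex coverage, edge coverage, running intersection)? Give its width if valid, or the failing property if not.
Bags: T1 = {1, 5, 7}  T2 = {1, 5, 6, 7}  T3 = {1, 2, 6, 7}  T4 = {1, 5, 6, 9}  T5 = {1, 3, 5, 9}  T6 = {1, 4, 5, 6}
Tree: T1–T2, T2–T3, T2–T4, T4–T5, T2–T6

A tree decomposition must satisfy three properties: every vertex lies in some bag; for every edge, both endpoints lie together in some bag; and for every vertex, the bags containing it form a connected subtree. Here vertex 8 appears in no bag, so the decomposition is invalid.

No — vertex 8 appears in no bag.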